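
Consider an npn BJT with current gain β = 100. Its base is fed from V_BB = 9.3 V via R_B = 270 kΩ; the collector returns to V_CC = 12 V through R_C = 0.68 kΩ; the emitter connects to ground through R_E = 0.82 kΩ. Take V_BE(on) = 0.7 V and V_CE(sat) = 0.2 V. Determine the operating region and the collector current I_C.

active; I_C ≈ 2.4 mA

Assume active. Base-emitter loop: I_B = (V_BB − V_BE)/(R_B + (β+1)R_E) = (9.3 − 0.7)/(270 + 101×0.82) = 0.0244 mA.
I_C = β·I_B = 100×0.0244 = 2.44 mA.
V_CE = V_CC − I_C·R_C − I_E·R_E = 12 − 2.44×0.68 − 2.46×0.82 = 8.32 V > V_CE(sat), so the active-region assumption holds.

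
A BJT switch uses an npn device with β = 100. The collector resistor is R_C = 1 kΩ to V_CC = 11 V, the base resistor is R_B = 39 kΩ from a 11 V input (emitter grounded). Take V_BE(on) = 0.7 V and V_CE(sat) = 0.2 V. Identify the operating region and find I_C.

Assume active: I_B = (11 − 0.7)/39 = 0.264 mA, giving I_C = β·I_B = 26.4 mA.
But then V_CE = 11 − 26.4×1 = -15.4 V < V_CE(sat) = 0.2 V — impossible in the active region.
So the transistor is saturated. With V_CE = 0.2 V, I_C = (V_CC − 0.2)/R_C = 10.8/1 = 10.8 mA.
Check: β·I_B = 26.4 mA > I_C = 10.8 mA, confirming saturation.

saturation; I_C ≈ 11 mA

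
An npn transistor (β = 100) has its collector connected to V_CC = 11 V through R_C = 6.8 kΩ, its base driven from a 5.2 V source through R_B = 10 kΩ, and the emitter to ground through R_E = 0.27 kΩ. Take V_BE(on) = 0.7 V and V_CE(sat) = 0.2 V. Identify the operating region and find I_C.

Assume active: I_B = (5.2 − 0.7)/(10 + 101×0.27) = 0.121 mA, I_C = β·I_B = 12.1 mA.
Then V_CE = 11 − 12.1×6.8 − 12.2×0.27 = -74.4 V < 0.2 V — the active assumption fails.
Re-solve with V_CE = 0.2 V. KCL at the emitter: V_E/R_E = (V_BB−0.7−V_E)/R_B + (V_CC−0.2−V_E)/R_C, giving V_E = 0.516 V.
I_C = (V_CC − 0.2 − V_E)/R_C = (10.8 − 0.516)/6.8 = 1.51 mA.
Check: I_B = (4.5 − 0.516)/10 = 0.398 mA, and β·I_B = 39.8 mA > I_C, confirming saturation.

saturation; I_C ≈ 1.5 mA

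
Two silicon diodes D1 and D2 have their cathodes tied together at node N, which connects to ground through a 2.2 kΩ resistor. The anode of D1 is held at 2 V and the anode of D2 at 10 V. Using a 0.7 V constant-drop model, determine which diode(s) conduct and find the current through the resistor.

Only D2 conducts; I_R ≈ 4.2 mA

Assume both conduct. Then node N would need to be at both 2−0.7 = 1.3 V and 10−0.7 = 9.3 V, which is impossible.
Assume only D2 conducts: V_N = 10 − 0.7 = 9.3 V, so I_R = 9.3/2.2 = 4.23 mA.
Check D1: its anode-to-cathode voltage is 2 − 9.3 = -7.3 V < 0.7 V, so it is off. The assumption is consistent.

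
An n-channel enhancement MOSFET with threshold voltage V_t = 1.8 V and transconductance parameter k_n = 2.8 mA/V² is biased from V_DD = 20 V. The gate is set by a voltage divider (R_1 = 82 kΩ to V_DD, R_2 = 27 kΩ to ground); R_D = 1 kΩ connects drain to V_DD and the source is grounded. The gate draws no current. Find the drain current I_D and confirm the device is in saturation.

V_G = V_DD·R_2/(R_1+R_2) = 20×27/109 = 4.95 V. With the source grounded, V_GS = V_G = 4.95 V.
Assume saturation: I_D = (k_n/2)(V_GS − V_t)² = (2.8/2)×(4.95 − 1.8)² = 1.4×3.15² = 13.9 mA.
V_DS = V_DD − I_D·R_D = 20 − 13.9×1 = 6.07 V.
Saturation requires V_DS ≥ V_GS − V_t = 3.15 V; 6.07 ≥ 3.15 ✓.

I_D ≈ 14 mA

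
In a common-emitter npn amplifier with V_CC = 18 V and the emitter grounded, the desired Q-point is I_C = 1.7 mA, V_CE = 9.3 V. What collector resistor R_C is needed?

Collector loop: V_CC = I_C·R_C + V_CE.
R_C = (V_CC − V_CE)/I_C = (18 − 9.3)/1.7 = 5.12 kΩ.

R_C ≈ 5.1 kΩ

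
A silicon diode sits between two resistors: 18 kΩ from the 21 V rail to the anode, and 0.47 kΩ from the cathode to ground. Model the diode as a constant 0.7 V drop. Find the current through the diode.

The two resistors are in series with the diode, so KVL gives 21 = I·18 + 0.7 + I·0.47.
I = (21 − 0.7) / (18 + 0.47) kΩ = 20.3 / 18.5 = 1.1 mA.

I ≈ 1.1 mA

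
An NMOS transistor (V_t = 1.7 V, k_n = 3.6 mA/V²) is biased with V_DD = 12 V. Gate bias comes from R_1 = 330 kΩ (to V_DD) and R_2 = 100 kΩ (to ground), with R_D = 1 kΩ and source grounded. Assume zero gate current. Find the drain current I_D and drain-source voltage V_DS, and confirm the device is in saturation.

I_D ≈ 2.1 mA, V_DS ≈ 9.9 V

V_G = V_DD·R_2/(R_1+R_2) = 12×100/430 = 2.79 V. With the source grounded, V_GS = V_G = 2.79 V.
Assume saturation: I_D = (k_n/2)(V_GS − V_t)² = (3.6/2)×(2.79 − 1.7)² = 1.8×1.09² = 2.14 mA.
V_DS = V_DD − I_D·R_D = 12 − 2.14×1 = 9.86 V.
Saturation requires V_DS ≥ V_GS − V_t = 1.09 V; 9.86 ≥ 1.09 ✓.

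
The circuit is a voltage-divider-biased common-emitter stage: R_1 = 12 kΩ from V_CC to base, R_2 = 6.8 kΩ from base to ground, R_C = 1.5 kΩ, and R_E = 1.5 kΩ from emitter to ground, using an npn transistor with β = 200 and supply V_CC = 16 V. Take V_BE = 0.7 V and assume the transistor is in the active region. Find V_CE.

V_CE ≈ 6 V

Thevenize the base divider: V_Th = V_CC·R_2/(R_1+R_2) = 16×6.8/18.8 = 5.79 V, R_Th = R_1‖R_2 = 4.34 kΩ.
Base-emitter loop: V_Th = I_B·R_Th + V_BE + (β+1)I_B·R_E, so I_B = (5.79 − 0.7) / (4.34 + 201×1.5) = 0.0166 mA.
I_C = β·I_B = 200×0.0166 = 3.33 mA, and I_E = (β+1)I_B = 3.34 mA.
V_CE = V_CC − I_C·R_C − I_E·R_E = 16 − 3.33×1.5 − 3.34×1.5 = 5.99 V.
V_CE = 5.99 V > 0.2 V confirms active-region operation.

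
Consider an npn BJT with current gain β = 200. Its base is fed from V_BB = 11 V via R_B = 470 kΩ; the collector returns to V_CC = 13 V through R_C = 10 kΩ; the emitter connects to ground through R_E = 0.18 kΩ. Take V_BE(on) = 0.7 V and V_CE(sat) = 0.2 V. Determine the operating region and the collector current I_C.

saturation; I_C ≈ 1.3 mA

Assume active: I_B = (11 − 0.7)/(470 + 201×0.18) = 0.0203 mA, I_C = β·I_B = 4.07 mA.
Then V_CE = 13 − 4.07×10 − 4.09×0.18 = -28.4 V < 0.2 V — the active assumption fails.
Re-solve with V_CE = 0.2 V. KCL at the emitter: V_E/R_E = (V_BB−0.7−V_E)/R_B + (V_CC−0.2−V_E)/R_C, giving V_E = 0.23 V.
I_C = (V_CC − 0.2 − V_E)/R_C = (12.8 − 0.23)/10 = 1.26 mA.
Check: I_B = (10.3 − 0.23)/470 = 0.0214 mA, and β·I_B = 4.29 mA > I_C, confirming saturation.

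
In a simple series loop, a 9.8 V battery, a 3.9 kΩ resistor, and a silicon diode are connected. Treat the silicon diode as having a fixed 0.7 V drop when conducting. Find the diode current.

I ≈ 2.3 mA

KVL around the loop: 9.8 = V_D + I·R = 0.7 + I × 3.9 kΩ.
So I = (9.8 − 0.7) / 3.9 kΩ = 9.1 / 3.9 = 2.33 mA.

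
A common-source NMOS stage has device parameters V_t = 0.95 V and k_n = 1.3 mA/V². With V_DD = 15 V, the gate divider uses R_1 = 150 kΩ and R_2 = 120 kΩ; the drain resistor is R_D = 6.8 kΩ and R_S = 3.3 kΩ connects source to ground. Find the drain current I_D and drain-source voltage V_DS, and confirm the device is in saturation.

V_G = V_DD·R_2/(R_1+R_2) = 15×120/270 = 6.67 V.
Assume saturation: I_D = (k_n/2)(V_GS − V_t)² with V_GS = V_G − I_D·R_S = 6.67 − 3.3·I_D.
Substituting gives 7.08·I_D² − 25.5·I_D + 21.2 = 0, with roots I_D = 1.3 or 2.3 mA.
The root I_D = 2.3 mA gives V_GS = -0.932 V ≤ V_t, so take I_D = 1.3 mA.
Then V_GS = 2.37 V and V_DS = V_DD − I_D(R_D+R_S) = 15 − 1.3×10.1 = 1.84 V.
Saturation requires V_DS ≥ V_GS − V_t = 1.42 V; 1.84 ≥ 1.42 ✓.

I_D ≈ 1.3 mA, V_DS ≈ 1.8 V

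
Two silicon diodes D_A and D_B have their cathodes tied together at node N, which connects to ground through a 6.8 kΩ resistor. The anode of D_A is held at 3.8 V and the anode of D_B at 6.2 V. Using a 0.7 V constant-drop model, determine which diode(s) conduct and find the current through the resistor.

Assume both conduct. Then node N would need to be at both 3.8−0.7 = 3.1 V and 6.2−0.7 = 5.5 V, which is impossible.
Assume only D_B conducts: V_N = 6.2 − 0.7 = 5.5 V, so I_R = 5.5/6.8 = 0.809 mA.
Check D_A: its anode-to-cathode voltage is 3.8 − 5.5 = -1.7 V < 0.7 V, so it is off. The assumption is consistent.

Only D_B conducts; I_R ≈ 0.81 mA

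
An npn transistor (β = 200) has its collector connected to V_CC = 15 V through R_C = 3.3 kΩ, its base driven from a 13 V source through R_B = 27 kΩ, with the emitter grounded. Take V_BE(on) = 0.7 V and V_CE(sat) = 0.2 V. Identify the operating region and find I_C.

saturation; I_C ≈ 4.5 mA

Assume active: I_B = (13 − 0.7)/27 = 0.456 mA, giving I_C = β·I_B = 91.1 mA.
But then V_CE = 15 − 91.1×3.3 = -286 V < V_CE(sat) = 0.2 V — impossible in the active region.
So the transistor is saturated. With V_CE = 0.2 V, I_C = (V_CC − 0.2)/R_C = 14.8/3.3 = 4.48 mA.
Check: β·I_B = 91.1 mA > I_C = 4.48 mA, confirming saturation.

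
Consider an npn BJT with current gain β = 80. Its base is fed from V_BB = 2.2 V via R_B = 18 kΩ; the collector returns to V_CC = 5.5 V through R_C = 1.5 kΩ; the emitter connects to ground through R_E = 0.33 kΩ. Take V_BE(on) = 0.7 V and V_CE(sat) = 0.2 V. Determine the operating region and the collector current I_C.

Assume active. Base-emitter loop: I_B = (V_BB − V_BE)/(R_B + (β+1)R_E) = (2.2 − 0.7)/(18 + 81×0.33) = 0.0335 mA.
I_C = β·I_B = 80×0.0335 = 2.68 mA.
V_CE = V_CC − I_C·R_C − I_E·R_E = 5.5 − 2.68×1.5 − 2.72×0.33 = 0.579 V > V_CE(sat), so the active-region assumption holds.

active; I_C ≈ 2.7 mA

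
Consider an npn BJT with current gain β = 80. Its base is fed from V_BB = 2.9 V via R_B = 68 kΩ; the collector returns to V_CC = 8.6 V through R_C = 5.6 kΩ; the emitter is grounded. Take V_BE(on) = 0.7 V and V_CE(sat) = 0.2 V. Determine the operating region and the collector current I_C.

saturation; I_C ≈ 1.5 mA

Assume active: I_B = (2.9 − 0.7)/68 = 0.0324 mA, giving I_C = β·I_B = 2.59 mA.
But then V_CE = 8.6 − 2.59×5.6 = -5.89 V < V_CE(sat) = 0.2 V — impossible in the active region.
So the transistor is saturated. With V_CE = 0.2 V, I_C = (V_CC − 0.2)/R_C = 8.4/5.6 = 1.5 mA.
Check: β·I_B = 2.59 mA > I_C = 1.5 mA, confirming saturation.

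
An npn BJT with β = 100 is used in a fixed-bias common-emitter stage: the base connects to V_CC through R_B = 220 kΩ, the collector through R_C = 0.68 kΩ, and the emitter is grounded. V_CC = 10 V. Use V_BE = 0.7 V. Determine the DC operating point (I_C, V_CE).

Base loop: V_CC = I_B·R_B + V_BE, so I_B = (10 − 0.7)/220 kΩ = 0.0423 mA.
In the active region I_C = β·I_B = 100 × 0.0423 = 4.23 mA.
Collector loop: V_CE = V_CC − I_C·R_C = 10 − 4.23×0.68 = 7.13 V.
Since V_CE = 7.13 V > V_CE(sat) ≈ 0.2 V, the transistor is in the active region as assumed.

I_C ≈ 4.2 mA, V_CE ≈ 7.1 V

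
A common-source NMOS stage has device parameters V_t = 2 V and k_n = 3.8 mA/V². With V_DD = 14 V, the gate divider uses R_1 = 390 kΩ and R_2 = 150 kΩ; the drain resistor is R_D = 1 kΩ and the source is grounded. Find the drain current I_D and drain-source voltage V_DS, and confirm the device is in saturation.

I_D ≈ 6.8 mA, V_DS ≈ 7.2 V

V_G = V_DD·R_2/(R_1+R_2) = 14×150/540 = 3.89 V. With the source grounded, V_GS = V_G = 3.89 V.
Assume saturation: I_D = (k_n/2)(V_GS − V_t)² = (3.8/2)×(3.89 − 2)² = 1.9×1.89² = 6.78 mA.
V_DS = V_DD − I_D·R_D = 14 − 6.78×1 = 7.22 V.
Saturation requires V_DS ≥ V_GS − V_t = 1.89 V; 7.22 ≥ 1.89 ✓.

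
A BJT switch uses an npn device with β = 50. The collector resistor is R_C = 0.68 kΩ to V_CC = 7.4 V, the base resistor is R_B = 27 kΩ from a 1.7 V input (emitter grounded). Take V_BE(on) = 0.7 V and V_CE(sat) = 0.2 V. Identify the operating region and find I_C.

Assume active. Base-emitter loop: I_B = (V_BB − V_BE)/R_B = (1.7 − 0.7)/27 = 0.037 mA.
I_C = β·I_B = 50×0.037 = 1.85 mA.
V_CE = V_CC − I_C·R_C = 7.4 − 1.85×0.68 = 6.14 V > V_CE(sat), so the active-region assumption holds.

active; I_C ≈ 1.9 mA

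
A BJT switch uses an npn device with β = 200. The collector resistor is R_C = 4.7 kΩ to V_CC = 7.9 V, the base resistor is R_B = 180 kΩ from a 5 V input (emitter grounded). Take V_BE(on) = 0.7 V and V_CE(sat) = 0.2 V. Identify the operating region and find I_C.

saturation; I_C ≈ 1.6 mA

Assume active: I_B = (5 − 0.7)/180 = 0.0239 mA, giving I_C = β·I_B = 4.78 mA.
But then V_CE = 7.9 − 4.78×4.7 = -14.6 V < V_CE(sat) = 0.2 V — impossible in the active region.
So the transistor is saturated. With V_CE = 0.2 V, I_C = (V_CC − 0.2)/R_C = 7.7/4.7 = 1.64 mA.
Check: β·I_B = 4.78 mA > I_C = 1.64 mA, confirming saturation.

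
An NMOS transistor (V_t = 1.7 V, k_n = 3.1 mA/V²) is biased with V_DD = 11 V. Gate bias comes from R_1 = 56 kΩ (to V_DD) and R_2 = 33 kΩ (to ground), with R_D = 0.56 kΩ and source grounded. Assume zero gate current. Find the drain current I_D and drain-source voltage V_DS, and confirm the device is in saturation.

I_D ≈ 8.8 mA, V_DS ≈ 6.1 V

V_G = V_DD·R_2/(R_1+R_2) = 11×33/89 = 4.08 V. With the source grounded, V_GS = V_G = 4.08 V.
Assume saturation: I_D = (k_n/2)(V_GS − V_t)² = (3.1/2)×(4.08 − 1.7)² = 1.55×2.38² = 8.77 mA.
V_DS = V_DD − I_D·R_D = 11 − 8.77×0.56 = 6.09 V.
Saturation requires V_DS ≥ V_GS − V_t = 2.38 V; 6.09 ≥ 2.38 ✓.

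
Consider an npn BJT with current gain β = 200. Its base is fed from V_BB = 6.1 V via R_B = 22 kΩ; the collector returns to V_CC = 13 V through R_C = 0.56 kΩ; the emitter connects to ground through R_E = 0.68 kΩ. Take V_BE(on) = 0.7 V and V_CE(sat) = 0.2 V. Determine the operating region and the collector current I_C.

active; I_C ≈ 6.8 mA

Assume active. Base-emitter loop: I_B = (V_BB − V_BE)/(R_B + (β+1)R_E) = (6.1 − 0.7)/(22 + 201×0.68) = 0.034 mA.
I_C = β·I_B = 200×0.034 = 6.81 mA.
V_CE = V_CC − I_C·R_C − I_E·R_E = 13 − 6.81×0.56 − 6.84×0.68 = 4.54 V > V_CE(sat), so the active-region assumption holds.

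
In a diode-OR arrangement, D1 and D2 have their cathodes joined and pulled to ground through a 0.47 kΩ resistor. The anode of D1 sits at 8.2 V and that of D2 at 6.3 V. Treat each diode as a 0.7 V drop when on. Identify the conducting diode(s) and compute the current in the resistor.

Only D1 conducts; I_R ≈ 16 mA

Assume both conduct. Then node N would need to be at both 8.2−0.7 = 7.5 V and 6.3−0.7 = 5.6 V, which is impossible.
Assume only D1 conducts: V_N = 8.2 − 0.7 = 7.5 V, so I_R = 7.5/0.47 = 16 mA.
Check D2: its anode-to-cathode voltage is 6.3 − 7.5 = -1.2 V < 0.7 V, so it is off. The assumption is consistent.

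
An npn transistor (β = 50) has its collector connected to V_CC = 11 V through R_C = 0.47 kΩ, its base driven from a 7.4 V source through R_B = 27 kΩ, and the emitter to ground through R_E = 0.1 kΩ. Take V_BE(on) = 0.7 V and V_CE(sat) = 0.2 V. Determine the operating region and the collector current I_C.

Assume active. Base-emitter loop: I_B = (V_BB − V_BE)/(R_B + (β+1)R_E) = (7.4 − 0.7)/(27 + 51×0.1) = 0.209 mA.
I_C = β·I_B = 50×0.209 = 10.4 mA.
V_CE = V_CC − I_C·R_C − I_E·R_E = 11 − 10.4×0.47 − 10.6×0.1 = 5.03 V > V_CE(sat), so the active-region assumption holds.

active; I_C ≈ 10 mA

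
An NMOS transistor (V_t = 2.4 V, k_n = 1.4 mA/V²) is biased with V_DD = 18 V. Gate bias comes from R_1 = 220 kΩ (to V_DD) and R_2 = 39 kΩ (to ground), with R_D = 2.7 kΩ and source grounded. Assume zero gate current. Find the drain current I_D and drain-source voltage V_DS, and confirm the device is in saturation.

V_G = V_DD·R_2/(R_1+R_2) = 18×39/259 = 2.71 V. With the source grounded, V_GS = V_G = 2.71 V.
Assume saturation: I_D = (k_n/2)(V_GS − V_t)² = (1.4/2)×(2.71 − 2.4)² = 0.7×0.31² = 0.0675 mA.
V_DS = V_DD − I_D·R_D = 18 − 0.0675×2.7 = 17.8 V.
Saturation requires V_DS ≥ V_GS − V_t = 0.31 V; 17.8 ≥ 0.31 ✓.

I_D ≈ 0.067 mA, V_DS ≈ 18 V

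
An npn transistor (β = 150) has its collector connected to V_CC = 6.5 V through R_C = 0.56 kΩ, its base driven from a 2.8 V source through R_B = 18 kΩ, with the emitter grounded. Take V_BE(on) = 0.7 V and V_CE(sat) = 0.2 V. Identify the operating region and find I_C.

saturation; I_C ≈ 11 mA

Assume active: I_B = (2.8 − 0.7)/18 = 0.117 mA, giving I_C = β·I_B = 17.5 mA.
But then V_CE = 6.5 − 17.5×0.56 = -3.3 V < V_CE(sat) = 0.2 V — impossible in the active region.
So the transistor is saturated. With V_CE = 0.2 V, I_C = (V_CC − 0.2)/R_C = 6.3/0.56 = 11.2 mA.
Check: β·I_B = 17.5 mA > I_C = 11.2 mA, confirming saturation.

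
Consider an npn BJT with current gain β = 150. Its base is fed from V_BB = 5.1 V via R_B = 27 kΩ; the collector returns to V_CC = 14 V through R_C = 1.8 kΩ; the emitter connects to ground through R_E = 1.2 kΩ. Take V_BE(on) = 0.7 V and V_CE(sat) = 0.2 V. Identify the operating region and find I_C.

Assume active. Base-emitter loop: I_B = (V_BB − V_BE)/(R_B + (β+1)R_E) = (5.1 − 0.7)/(27 + 151×1.2) = 0.0211 mA.
I_C = β·I_B = 150×0.0211 = 3.17 mA.
V_CE = V_CC − I_C·R_C − I_E·R_E = 14 − 3.17×1.8 − 3.19×1.2 = 4.46 V > V_CE(sat), so the active-region assumption holds.

active; I_C ≈ 3.2 mA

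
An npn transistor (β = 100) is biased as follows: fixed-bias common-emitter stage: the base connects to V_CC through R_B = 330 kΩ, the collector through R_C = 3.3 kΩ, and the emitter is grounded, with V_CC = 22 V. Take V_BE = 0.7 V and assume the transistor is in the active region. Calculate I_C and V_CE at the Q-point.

Base loop: V_CC = I_B·R_B + V_BE, so I_B = (22 − 0.7)/330 kΩ = 0.0645 mA.
In the active region I_C = β·I_B = 100 × 0.0645 = 6.45 mA.
Collector loop: V_CE = V_CC − I_C·R_C = 22 − 6.45×3.3 = 0.7 V.
Since V_CE = 0.7 V > V_CE(sat) ≈ 0.2 V, the transistor is in the active region as assumed.

I_C ≈ 6.5 mA, V_CE ≈ 0.7 V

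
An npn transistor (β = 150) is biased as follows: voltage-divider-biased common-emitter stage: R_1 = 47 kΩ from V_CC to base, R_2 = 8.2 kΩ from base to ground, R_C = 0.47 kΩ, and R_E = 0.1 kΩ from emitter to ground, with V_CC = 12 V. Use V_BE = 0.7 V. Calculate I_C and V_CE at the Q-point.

I_C ≈ 7.4 mA, V_CE ≈ 7.8 V

Thevenize the base divider: V_Th = V_CC·R_2/(R_1+R_2) = 12×8.2/55.2 = 1.78 V, R_Th = R_1‖R_2 = 6.98 kΩ.
Base-emitter loop: V_Th = I_B·R_Th + V_BE + (β+1)I_B·R_E, so I_B = (1.78 − 0.7) / (6.98 + 151×0.1) = 0.049 mA.
I_C = β·I_B = 150×0.049 = 7.35 mA, and I_E = (β+1)I_B = 7.4 mA.
V_CE = V_CC − I_C·R_C − I_E·R_E = 12 − 7.35×0.47 − 7.4×0.1 = 7.8 V.
V_CE = 7.8 V > 0.2 V confirms active-region operation.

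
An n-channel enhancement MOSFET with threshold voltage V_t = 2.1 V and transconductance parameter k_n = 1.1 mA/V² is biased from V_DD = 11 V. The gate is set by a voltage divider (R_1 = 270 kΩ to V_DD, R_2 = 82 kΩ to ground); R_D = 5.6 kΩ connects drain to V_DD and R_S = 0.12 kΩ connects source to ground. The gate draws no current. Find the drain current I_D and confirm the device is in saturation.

I_D ≈ 0.11 mA

V_G = V_DD·R_2/(R_1+R_2) = 11×82/352 = 2.56 V.
Assume saturation: I_D = (k_n/2)(V_GS − V_t)² with V_GS = V_G − I_D·R_S = 2.56 − 0.12·I_D.
Substituting gives 0.00792·I_D² − 1.06·I_D + 0.118 = 0, with roots I_D = 0.111 or 134 mA.
The root I_D = 134 mA gives V_GS = -13.5 V ≤ V_t, so take I_D = 0.111 mA.
Then V_GS = 2.55 V and V_DS = V_DD − I_D(R_D+R_S) = 11 − 0.111×5.72 = 10.4 V.
Saturation requires V_DS ≥ V_GS − V_t = 0.449 V; 10.4 ≥ 0.449 ✓.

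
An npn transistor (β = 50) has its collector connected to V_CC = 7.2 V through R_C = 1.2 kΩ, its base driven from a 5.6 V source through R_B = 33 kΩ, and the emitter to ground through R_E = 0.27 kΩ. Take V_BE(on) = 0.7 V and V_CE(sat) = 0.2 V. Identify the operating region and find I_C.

saturation; I_C ≈ 4.7 mA

Assume active: I_B = (5.6 − 0.7)/(33 + 51×0.27) = 0.105 mA, I_C = β·I_B = 5.24 mA.
Then V_CE = 7.2 − 5.24×1.2 − 5.34×0.27 = -0.529 V < 0.2 V — the active assumption fails.
Re-solve with V_CE = 0.2 V. KCL at the emitter: V_E/R_E = (V_BB−0.7−V_E)/R_B + (V_CC−0.2−V_E)/R_C, giving V_E = 1.31 V.
I_C = (V_CC − 0.2 − V_E)/R_C = (7 − 1.31)/1.2 = 4.74 mA.
Check: I_B = (4.9 − 1.31)/33 = 0.109 mA, and β·I_B = 5.44 mA > I_C, confirming saturation.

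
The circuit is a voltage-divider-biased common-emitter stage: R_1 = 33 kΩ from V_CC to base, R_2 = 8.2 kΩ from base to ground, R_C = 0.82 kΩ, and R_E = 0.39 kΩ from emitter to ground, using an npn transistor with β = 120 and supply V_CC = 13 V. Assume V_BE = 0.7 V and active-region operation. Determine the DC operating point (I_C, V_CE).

I_C ≈ 4.2 mA, V_CE ≈ 7.9 V

Thevenize the base divider: V_Th = V_CC·R_2/(R_1+R_2) = 13×8.2/41.2 = 2.59 V, R_Th = R_1‖R_2 = 6.57 kΩ.
Base-emitter loop: V_Th = I_B·R_Th + V_BE + (β+1)I_B·R_E, so I_B = (2.59 − 0.7) / (6.57 + 121×0.39) = 0.0351 mA.
I_C = β·I_B = 120×0.0351 = 4.21 mA, and I_E = (β+1)I_B = 4.25 mA.
V_CE = V_CC − I_C·R_C − I_E·R_E = 13 − 4.21×0.82 − 4.25×0.39 = 7.89 V.
V_CE = 7.89 V > 0.2 V confirms active-region operation.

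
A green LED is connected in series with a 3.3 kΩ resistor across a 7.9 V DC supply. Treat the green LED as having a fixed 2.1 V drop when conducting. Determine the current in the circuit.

KVL around the loop: 7.9 = V_D + I·R = 2.1 + I × 3.3 kΩ.
So I = (7.9 − 2.1) / 3.3 kΩ = 5.8 / 3.3 = 1.76 mA.

I ≈ 1.8 mA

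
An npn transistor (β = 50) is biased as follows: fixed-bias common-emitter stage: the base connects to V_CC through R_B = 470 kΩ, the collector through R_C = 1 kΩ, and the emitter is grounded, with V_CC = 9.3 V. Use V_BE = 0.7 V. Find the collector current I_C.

I_C ≈ 0.91 mA

Base loop: V_CC = I_B·R_B + V_BE, so I_B = (9.3 − 0.7)/470 kΩ = 0.0183 mA.
In the active region I_C = β·I_B = 50 × 0.0183 = 0.915 mA.
Collector loop: V_CE = V_CC − I_C·R_C = 9.3 − 0.915×1 = 8.39 V.
Since V_CE = 8.39 V > V_CE(sat) ≈ 0.2 V, the transistor is in the active region as assumed.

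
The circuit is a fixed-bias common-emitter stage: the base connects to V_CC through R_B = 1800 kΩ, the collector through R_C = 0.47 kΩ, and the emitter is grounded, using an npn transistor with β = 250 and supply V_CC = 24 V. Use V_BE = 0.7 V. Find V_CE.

Base loop: V_CC = I_B·R_B + V_BE, so I_B = (24 − 0.7)/1800 kΩ = 0.0129 mA.
In the active region I_C = β·I_B = 250 × 0.0129 = 3.24 mA.
Collector loop: V_CE = V_CC − I_C·R_C = 24 − 3.24×0.47 = 22.5 V.
Since V_CE = 22.5 V > V_CE(sat) ≈ 0.2 V, the transistor is in the active region as assumed.

V_CE ≈ 22 V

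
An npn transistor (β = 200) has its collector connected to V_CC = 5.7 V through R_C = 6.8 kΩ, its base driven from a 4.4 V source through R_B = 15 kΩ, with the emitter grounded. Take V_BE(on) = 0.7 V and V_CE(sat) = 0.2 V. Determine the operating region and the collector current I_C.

Assume active: I_B = (4.4 − 0.7)/15 = 0.247 mA, giving I_C = β·I_B = 49.3 mA.
But then V_CE = 5.7 − 49.3×6.8 = -330 V < V_CE(sat) = 0.2 V — impossible in the active region.
So the transistor is saturated. With V_CE = 0.2 V, I_C = (V_CC − 0.2)/R_C = 5.5/6.8 = 0.809 mA.
Check: β·I_B = 49.3 mA > I_C = 0.809 mA, confirming saturation.

saturation; I_C ≈ 0.81 mA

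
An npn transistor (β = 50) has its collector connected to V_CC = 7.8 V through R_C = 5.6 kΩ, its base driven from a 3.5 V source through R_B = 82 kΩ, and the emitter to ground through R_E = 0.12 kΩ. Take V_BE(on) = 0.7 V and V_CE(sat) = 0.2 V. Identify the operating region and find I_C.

saturation; I_C ≈ 1.3 mA

Assume active: I_B = (3.5 − 0.7)/(82 + 51×0.12) = 0.0318 mA, I_C = β·I_B = 1.59 mA.
Then V_CE = 7.8 − 1.59×5.6 − 1.62×0.12 = -1.29 V < 0.2 V — the active assumption fails.
Re-solve with V_CE = 0.2 V. KCL at the emitter: V_E/R_E = (V_BB−0.7−V_E)/R_B + (V_CC−0.2−V_E)/R_C, giving V_E = 0.163 V.
I_C = (V_CC − 0.2 − V_E)/R_C = (7.6 − 0.163)/5.6 = 1.33 mA.
Check: I_B = (2.8 − 0.163)/82 = 0.0322 mA, and β·I_B = 1.61 mA > I_C, confirming saturation.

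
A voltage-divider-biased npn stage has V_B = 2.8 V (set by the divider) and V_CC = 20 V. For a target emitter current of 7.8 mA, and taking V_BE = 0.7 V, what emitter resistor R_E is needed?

R_E ≈ 0.27 kΩ

V_E = V_B − V_BE = 2.8 − 0.7 = 2.1 V.
R_E = V_E / I_E = 2.1 / 7.8 = 0.269 kΩ.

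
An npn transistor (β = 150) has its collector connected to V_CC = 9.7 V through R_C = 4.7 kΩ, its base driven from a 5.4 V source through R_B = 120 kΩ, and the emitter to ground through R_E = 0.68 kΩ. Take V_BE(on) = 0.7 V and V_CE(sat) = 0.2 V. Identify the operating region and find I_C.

saturation; I_C ≈ 1.8 mA

Assume active: I_B = (5.4 − 0.7)/(120 + 151×0.68) = 0.0211 mA, I_C = β·I_B = 3.17 mA.
Then V_CE = 9.7 − 3.17×4.7 − 3.19×0.68 = -7.35 V < 0.2 V — the active assumption fails.
Re-solve with V_CE = 0.2 V. KCL at the emitter: V_E/R_E = (V_BB−0.7−V_E)/R_B + (V_CC−0.2−V_E)/R_C, giving V_E = 1.22 V.
I_C = (V_CC − 0.2 − V_E)/R_C = (9.5 − 1.22)/4.7 = 1.76 mA.
Check: I_B = (4.7 − 1.22)/120 = 0.029 mA, and β·I_B = 4.35 mA > I_C, confirming saturation.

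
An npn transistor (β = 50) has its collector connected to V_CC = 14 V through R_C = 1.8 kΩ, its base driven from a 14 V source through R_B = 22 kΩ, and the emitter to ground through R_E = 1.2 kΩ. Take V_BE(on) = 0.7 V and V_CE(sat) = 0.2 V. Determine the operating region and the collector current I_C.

Assume active: I_B = (14 − 0.7)/(22 + 51×1.2) = 0.16 mA, I_C = β·I_B = 7.99 mA.
Then V_CE = 14 − 7.99×1.8 − 8.15×1.2 = -10.2 V < 0.2 V — the active assumption fails.
Re-solve with V_CE = 0.2 V. KCL at the emitter: V_E/R_E = (V_BB−0.7−V_E)/R_B + (V_CC−0.2−V_E)/R_C, giving V_E = 5.77 V.
I_C = (V_CC − 0.2 − V_E)/R_C = (13.8 − 5.77)/1.8 = 4.46 mA.
Check: I_B = (13.3 − 5.77)/22 = 0.342 mA, and β·I_B = 17.1 mA > I_C, confirming saturation.

saturation; I_C ≈ 4.5 mA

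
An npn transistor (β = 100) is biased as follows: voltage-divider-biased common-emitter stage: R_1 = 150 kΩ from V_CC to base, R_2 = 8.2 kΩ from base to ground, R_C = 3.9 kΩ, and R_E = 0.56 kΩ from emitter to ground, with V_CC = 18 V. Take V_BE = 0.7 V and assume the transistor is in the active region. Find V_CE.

V_CE ≈ 16 V

Thevenize the base divider: V_Th = V_CC·R_2/(R_1+R_2) = 18×8.2/158 = 0.933 V, R_Th = R_1‖R_2 = 7.77 kΩ.
Base-emitter loop: V_Th = I_B·R_Th + V_BE + (β+1)I_B·R_E, so I_B = (0.933 − 0.7) / (7.77 + 101×0.56) = 0.00362 mA.
I_C = β·I_B = 100×0.00362 = 0.362 mA, and I_E = (β+1)I_B = 0.366 mA.
V_CE = V_CC − I_C·R_C − I_E·R_E = 18 − 0.362×3.9 − 0.366×0.56 = 16.4 V.
V_CE = 16.4 V > 0.2 V confirms active-region operation.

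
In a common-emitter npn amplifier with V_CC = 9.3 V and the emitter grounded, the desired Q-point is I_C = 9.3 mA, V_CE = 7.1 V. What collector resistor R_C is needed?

Collector loop: V_CC = I_C·R_C + V_CE.
R_C = (V_CC − V_CE)/I_C = (9.3 − 7.1)/9.3 = 0.237 kΩ.

R_C ≈ 0.24 kΩ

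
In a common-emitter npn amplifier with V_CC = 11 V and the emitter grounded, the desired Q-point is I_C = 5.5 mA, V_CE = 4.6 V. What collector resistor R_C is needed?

R_C ≈ 1.2 kΩ

Collector loop: V_CC = I_C·R_C + V_CE.
R_C = (V_CC − V_CE)/I_C = (11 − 4.6)/5.5 = 1.16 kΩ.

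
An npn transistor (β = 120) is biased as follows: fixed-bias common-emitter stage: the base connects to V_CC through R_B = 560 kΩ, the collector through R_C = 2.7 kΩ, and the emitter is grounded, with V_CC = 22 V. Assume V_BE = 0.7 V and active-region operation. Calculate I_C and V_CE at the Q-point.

I_C ≈ 4.6 mA, V_CE ≈ 9.7 V

Base loop: V_CC = I_B·R_B + V_BE, so I_B = (22 − 0.7)/560 kΩ = 0.038 mA.
In the active region I_C = β·I_B = 120 × 0.038 = 4.56 mA.
Collector loop: V_CE = V_CC − I_C·R_C = 22 − 4.56×2.7 = 9.68 V.
Since V_CE = 9.68 V > V_CE(sat) ≈ 0.2 V, the transistor is in the active region as assumed.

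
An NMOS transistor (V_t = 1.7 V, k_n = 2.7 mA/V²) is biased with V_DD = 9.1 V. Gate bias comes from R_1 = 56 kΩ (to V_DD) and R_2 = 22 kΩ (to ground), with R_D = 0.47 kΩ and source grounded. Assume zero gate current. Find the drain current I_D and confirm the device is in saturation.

I_D ≈ 1 mA

V_G = V_DD·R_2/(R_1+R_2) = 9.1×22/78 = 2.57 V. With the source grounded, V_GS = V_G = 2.57 V.
Assume saturation: I_D = (k_n/2)(V_GS − V_t)² = (2.7/2)×(2.57 − 1.7)² = 1.35×0.867² = 1.01 mA.
V_DS = V_DD − I_D·R_D = 9.1 − 1.01×0.47 = 8.62 V.
Saturation requires V_DS ≥ V_GS − V_t = 0.867 V; 8.62 ≥ 0.867 ✓.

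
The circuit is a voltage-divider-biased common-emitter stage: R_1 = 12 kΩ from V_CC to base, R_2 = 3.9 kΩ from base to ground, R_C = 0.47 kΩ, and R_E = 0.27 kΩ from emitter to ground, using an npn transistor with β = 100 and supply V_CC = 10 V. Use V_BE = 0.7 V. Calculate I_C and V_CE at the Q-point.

Thevenize the base divider: V_Th = V_CC·R_2/(R_1+R_2) = 10×3.9/15.9 = 2.45 V, R_Th = R_1‖R_2 = 2.94 kΩ.
Base-emitter loop: V_Th = I_B·R_Th + V_BE + (β+1)I_B·R_E, so I_B = (2.45 − 0.7) / (2.94 + 101×0.27) = 0.058 mA.
I_C = β·I_B = 100×0.058 = 5.8 mA, and I_E = (β+1)I_B = 5.86 mA.
V_CE = V_CC − I_C·R_C − I_E·R_E = 10 − 5.8×0.47 − 5.86×0.27 = 5.69 V.
V_CE = 5.69 V > 0.2 V confirms active-region operation.

I_C ≈ 5.8 mA, V_CE ≈ 5.7 V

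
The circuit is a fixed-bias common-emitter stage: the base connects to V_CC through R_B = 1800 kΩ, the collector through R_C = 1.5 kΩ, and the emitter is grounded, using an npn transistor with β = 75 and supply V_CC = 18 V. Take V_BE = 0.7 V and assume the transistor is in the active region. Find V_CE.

Base loop: V_CC = I_B·R_B + V_BE, so I_B = (18 − 0.7)/1800 kΩ = 0.00961 mA.
In the active region I_C = β·I_B = 75 × 0.00961 = 0.721 mA.
Collector loop: V_CE = V_CC − I_C·R_C = 18 − 0.721×1.5 = 16.9 V.
Since V_CE = 16.9 V > V_CE(sat) ≈ 0.2 V, the transistor is in the active region as assumed.

V_CE ≈ 17 V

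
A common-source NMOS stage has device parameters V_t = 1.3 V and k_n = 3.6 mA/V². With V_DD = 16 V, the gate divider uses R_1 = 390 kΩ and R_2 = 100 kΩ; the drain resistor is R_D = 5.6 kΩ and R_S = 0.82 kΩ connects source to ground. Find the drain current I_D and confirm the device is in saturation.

I_D ≈ 1.3 mA

V_G = V_DD·R_2/(R_1+R_2) = 16×100/490 = 3.27 V.
Assume saturation: I_D = (k_n/2)(V_GS − V_t)² with V_GS = V_G − I_D·R_S = 3.27 − 0.82·I_D.
Substituting gives 1.21·I_D² − 6.8·I_D + 6.95 = 0, with roots I_D = 1.34 or 4.28 mA.
The root I_D = 4.28 mA gives V_GS = -0.241 V ≤ V_t, so take I_D = 1.34 mA.
Then V_GS = 2.16 V and V_DS = V_DD − I_D(R_D+R_S) = 16 − 1.34×6.42 = 7.38 V.
Saturation requires V_DS ≥ V_GS − V_t = 0.864 V; 7.38 ≥ 0.864 ✓.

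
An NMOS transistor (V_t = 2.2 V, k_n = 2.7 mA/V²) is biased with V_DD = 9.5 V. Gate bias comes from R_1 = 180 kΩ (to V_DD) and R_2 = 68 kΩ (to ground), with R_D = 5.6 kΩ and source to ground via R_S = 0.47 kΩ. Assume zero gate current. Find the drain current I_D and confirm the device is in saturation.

I_D ≈ 0.15 mA

V_G = V_DD·R_2/(R_1+R_2) = 9.5×68/248 = 2.6 V.
Assume saturation: I_D = (k_n/2)(V_GS − V_t)² with V_GS = V_G − I_D·R_S = 2.6 − 0.47·I_D.
Substituting gives 0.298·I_D² − 1.51·I_D + 0.221 = 0, with roots I_D = 0.151 or 4.93 mA.
The root I_D = 4.93 mA gives V_GS = 0.29 V ≤ V_t, so take I_D = 0.151 mA.
Then V_GS = 2.53 V and V_DS = V_DD − I_D(R_D+R_S) = 9.5 − 0.151×6.07 = 8.59 V.
Saturation requires V_DS ≥ V_GS − V_t = 0.334 V; 8.59 ≥ 0.334 ✓.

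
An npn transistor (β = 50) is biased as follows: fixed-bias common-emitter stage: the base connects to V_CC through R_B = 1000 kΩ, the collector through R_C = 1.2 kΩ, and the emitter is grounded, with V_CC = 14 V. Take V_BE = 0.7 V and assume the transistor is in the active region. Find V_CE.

Base loop: V_CC = I_B·R_B + V_BE, so I_B = (14 − 0.7)/1000 kΩ = 0.0133 mA.
In the active region I_C = β·I_B = 50 × 0.0133 = 0.665 mA.
Collector loop: V_CE = V_CC − I_C·R_C = 14 − 0.665×1.2 = 13.2 V.
Since V_CE = 13.2 V > V_CE(sat) ≈ 0.2 V, the transistor is in the active region as assumed.

V_CE ≈ 13 V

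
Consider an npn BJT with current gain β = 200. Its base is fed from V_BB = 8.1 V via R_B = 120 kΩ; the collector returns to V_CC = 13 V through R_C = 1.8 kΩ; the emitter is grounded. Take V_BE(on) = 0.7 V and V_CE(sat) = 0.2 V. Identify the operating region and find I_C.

saturation; I_C ≈ 7.1 mA

Assume active: I_B = (8.1 − 0.7)/120 = 0.0617 mA, giving I_C = β·I_B = 12.3 mA.
But then V_CE = 13 − 12.3×1.8 = -9.2 V < V_CE(sat) = 0.2 V — impossible in the active region.
So the transistor is saturated. With V_CE = 0.2 V, I_C = (V_CC − 0.2)/R_C = 12.8/1.8 = 7.11 mA.
Check: β·I_B = 12.3 mA > I_C = 7.11 mA, confirming saturation.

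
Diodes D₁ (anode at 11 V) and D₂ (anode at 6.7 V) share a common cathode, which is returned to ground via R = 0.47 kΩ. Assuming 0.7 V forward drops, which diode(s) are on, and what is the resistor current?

Assume both conduct. Then node N would need to be at both 11−0.7 = 10.3 V and 6.7−0.7 = 6 V, which is impossible.
Assume only D₁ conducts: V_N = 11 − 0.7 = 10.3 V, so I_R = 10.3/0.47 = 21.9 mA.
Check D₂: its anode-to-cathode voltage is 6.7 − 10.3 = -3.6 V < 0.7 V, so it is off. The assumption is consistent.

Only D₁ conducts; I_R ≈ 22 mA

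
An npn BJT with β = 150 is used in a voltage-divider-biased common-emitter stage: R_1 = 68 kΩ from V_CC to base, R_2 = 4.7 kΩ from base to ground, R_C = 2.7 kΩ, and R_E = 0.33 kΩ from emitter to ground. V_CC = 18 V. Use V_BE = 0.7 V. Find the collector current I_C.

Thevenize the base divider: V_Th = V_CC·R_2/(R_1+R_2) = 18×4.7/72.7 = 1.16 V, R_Th = R_1‖R_2 = 4.4 kΩ.
Base-emitter loop: V_Th = I_B·R_Th + V_BE + (β+1)I_B·R_E, so I_B = (1.16 − 0.7) / (4.4 + 151×0.33) = 0.00855 mA.
I_C = β·I_B = 150×0.00855 = 1.28 mA, and I_E = (β+1)I_B = 1.29 mA.
V_CE = V_CC − I_C·R_C − I_E·R_E = 18 − 1.28×2.7 − 1.29×0.33 = 14.1 V.
V_CE = 14.1 V > 0.2 V confirms active-region operation.

I_C ≈ 1.3 mA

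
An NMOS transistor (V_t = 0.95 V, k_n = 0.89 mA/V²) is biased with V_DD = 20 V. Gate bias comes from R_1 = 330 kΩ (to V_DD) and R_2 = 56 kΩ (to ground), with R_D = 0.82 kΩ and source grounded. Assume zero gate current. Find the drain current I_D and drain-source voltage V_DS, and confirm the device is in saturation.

I_D ≈ 1.7 mA, V_DS ≈ 19 V

V_G = V_DD·R_2/(R_1+R_2) = 20×56/386 = 2.9 V. With the source grounded, V_GS = V_G = 2.9 V.
Assume saturation: I_D = (k_n/2)(V_GS − V_t)² = (0.89/2)×(2.9 − 0.95)² = 0.445×1.95² = 1.69 mA.
V_DS = V_DD − I_D·R_D = 20 − 1.69×0.82 = 18.6 V.
Saturation requires V_DS ≥ V_GS − V_t = 1.95 V; 18.6 ≥ 1.95 ✓.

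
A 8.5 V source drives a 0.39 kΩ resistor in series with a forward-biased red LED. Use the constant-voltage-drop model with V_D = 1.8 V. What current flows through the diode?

I ≈ 17 mA

KVL around the loop: 8.5 = V_D + I·R = 1.8 + I × 0.39 kΩ.
So I = (8.5 − 1.8) / 0.39 kΩ = 6.7 / 0.39 = 17.2 mA.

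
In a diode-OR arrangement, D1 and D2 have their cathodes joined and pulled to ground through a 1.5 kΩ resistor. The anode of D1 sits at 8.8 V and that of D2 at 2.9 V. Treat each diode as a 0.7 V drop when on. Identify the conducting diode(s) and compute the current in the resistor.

Assume both conduct. Then node N would need to be at both 8.8−0.7 = 8.1 V and 2.9−0.7 = 2.2 V, which is impossible.
Assume only D1 conducts: V_N = 8.8 − 0.7 = 8.1 V, so I_R = 8.1/1.5 = 5.4 mA.
Check D2: its anode-to-cathode voltage is 2.9 − 8.1 = -5.2 V < 0.7 V, so it is off. The assumption is consistent.

Only D1 conducts; I_R ≈ 5.4 mA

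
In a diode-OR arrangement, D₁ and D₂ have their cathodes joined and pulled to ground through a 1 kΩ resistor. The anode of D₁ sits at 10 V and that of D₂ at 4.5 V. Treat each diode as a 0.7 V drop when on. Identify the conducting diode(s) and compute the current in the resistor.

Only D₁ conducts; I_R ≈ 9.3 mA

Assume both conduct. Then node N would need to be at both 10−0.7 = 9.3 V and 4.5−0.7 = 3.8 V, which is impossible.
Assume only D₁ conducts: V_N = 10 − 0.7 = 9.3 V, so I_R = 9.3/1 = 9.3 mA.
Check D₂: its anode-to-cathode voltage is 4.5 − 9.3 = -4.8 V < 0.7 V, so it is off. The assumption is consistent.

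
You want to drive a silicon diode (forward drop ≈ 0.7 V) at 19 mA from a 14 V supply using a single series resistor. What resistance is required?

R ≈ 0.7 kΩ

The resistor drops V_S − V_D = 14 − 0.7 = 13.3 V at 19 mA.
R = 13.3 V / 19 mA = 0.7 kΩ.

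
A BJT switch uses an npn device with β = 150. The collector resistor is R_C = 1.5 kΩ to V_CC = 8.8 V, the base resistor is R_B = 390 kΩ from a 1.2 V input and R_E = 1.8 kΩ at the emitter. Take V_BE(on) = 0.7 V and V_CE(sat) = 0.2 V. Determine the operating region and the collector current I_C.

Assume active. Base-emitter loop: I_B = (V_BB − V_BE)/(R_B + (β+1)R_E) = (1.2 − 0.7)/(390 + 151×1.8) = 0.000756 mA.
I_C = β·I_B = 150×0.000756 = 0.113 mA.
V_CE = V_CC − I_C·R_C − I_E·R_E = 8.8 − 0.113×1.5 − 0.114×1.8 = 8.42 V > V_CE(sat), so the active-region assumption holds.

active; I_C ≈ 0.11 mA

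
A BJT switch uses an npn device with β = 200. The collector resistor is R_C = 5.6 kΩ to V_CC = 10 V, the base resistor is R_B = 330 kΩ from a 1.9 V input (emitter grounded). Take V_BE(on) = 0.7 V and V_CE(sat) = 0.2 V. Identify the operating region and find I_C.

active; I_C ≈ 0.73 mA

Assume active. Base-emitter loop: I_B = (V_BB − V_BE)/R_B = (1.9 − 0.7)/330 = 0.00364 mA.
I_C = β·I_B = 200×0.00364 = 0.727 mA.
V_CE = V_CC − I_C·R_C = 10 − 0.727×5.6 = 5.93 V > V_CE(sat), so the active-region assumption holds.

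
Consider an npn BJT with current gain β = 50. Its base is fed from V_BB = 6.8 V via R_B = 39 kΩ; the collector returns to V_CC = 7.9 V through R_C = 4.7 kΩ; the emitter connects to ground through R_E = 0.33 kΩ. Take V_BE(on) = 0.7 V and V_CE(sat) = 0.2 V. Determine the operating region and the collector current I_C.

saturation; I_C ≈ 1.5 mA

Assume active: I_B = (6.8 − 0.7)/(39 + 51×0.33) = 0.109 mA, I_C = β·I_B = 5.46 mA.
Then V_CE = 7.9 − 5.46×4.7 − 5.57×0.33 = -19.6 V < 0.2 V — the active assumption fails.
Re-solve with V_CE = 0.2 V. KCL at the emitter: V_E/R_E = (V_BB−0.7−V_E)/R_B + (V_CC−0.2−V_E)/R_C, giving V_E = 0.549 V.
I_C = (V_CC − 0.2 − V_E)/R_C = (7.7 − 0.549)/4.7 = 1.52 mA.
Check: I_B = (6.1 − 0.549)/39 = 0.142 mA, and β·I_B = 7.12 mA > I_C, confirming saturation.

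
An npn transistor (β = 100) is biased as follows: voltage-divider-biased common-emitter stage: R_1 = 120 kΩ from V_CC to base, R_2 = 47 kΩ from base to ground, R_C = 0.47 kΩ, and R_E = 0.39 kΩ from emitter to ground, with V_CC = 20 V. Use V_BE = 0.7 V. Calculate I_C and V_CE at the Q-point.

I_C ≈ 6.7 mA, V_CE ≈ 14 V

Thevenize the base divider: V_Th = V_CC·R_2/(R_1+R_2) = 20×47/167 = 5.63 V, R_Th = R_1‖R_2 = 33.8 kΩ.
Base-emitter loop: V_Th = I_B·R_Th + V_BE + (β+1)I_B·R_E, so I_B = (5.63 − 0.7) / (33.8 + 101×0.39) = 0.0674 mA.
I_C = β·I_B = 100×0.0674 = 6.74 mA, and I_E = (β+1)I_B = 6.8 mA.
V_CE = V_CC − I_C·R_C − I_E·R_E = 20 − 6.74×0.47 − 6.8×0.39 = 14.2 V.
V_CE = 14.2 V > 0.2 V confirms active-region operation.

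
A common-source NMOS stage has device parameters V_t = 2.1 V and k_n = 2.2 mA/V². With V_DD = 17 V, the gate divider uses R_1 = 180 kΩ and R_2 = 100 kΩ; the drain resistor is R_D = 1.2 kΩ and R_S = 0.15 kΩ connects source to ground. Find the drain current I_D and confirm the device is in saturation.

I_D ≈ 8.2 mA

V_G = V_DD·R_2/(R_1+R_2) = 17×100/280 = 6.07 V.
Assume saturation: I_D = (k_n/2)(V_GS − V_t)² with V_GS = V_G − I_D·R_S = 6.07 − 0.15·I_D.
Substituting gives 0.0248·I_D² − 2.31·I_D + 17.3 = 0, with roots I_D = 8.24 or 85.1 mA.
The root I_D = 85.1 mA gives V_GS = -6.7 V ≤ V_t, so take I_D = 8.24 mA.
Then V_GS = 4.84 V and V_DS = V_DD − I_D(R_D+R_S) = 17 − 8.24×1.35 = 5.88 V.
Saturation requires V_DS ≥ V_GS − V_t = 2.74 V; 5.88 ≥ 2.74 ✓.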